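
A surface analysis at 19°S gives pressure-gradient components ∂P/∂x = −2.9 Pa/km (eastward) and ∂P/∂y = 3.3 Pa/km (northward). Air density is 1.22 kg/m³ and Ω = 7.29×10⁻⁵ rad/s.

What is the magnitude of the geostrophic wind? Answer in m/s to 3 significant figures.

75.9 m/s

Coriolis parameter at 19°S:
f = 2Ω sin φ = 2 × 7.29×10⁻⁵ × sin 19° = 4.75×10⁻⁵ s⁻¹
In the Southern Hemisphere f is negative: f = −4.75×10⁻⁵ s⁻¹.
Component geostrophic relations (x east, y north):
u_g = −(1/(fρ)) ∂P/∂y,  v_g = (1/(fρ)) ∂P/∂x
u_g = −(3.3×10⁻³)/(−4.75×10⁻⁵ × 1.22) = 57.0 m/s;  v_g = (−2.9×10⁻³)/(−4.75×10⁻⁵ × 1.22) = 50.1 m/s
|V_g| = √(u_g² + v_g²) = 75.9 m/s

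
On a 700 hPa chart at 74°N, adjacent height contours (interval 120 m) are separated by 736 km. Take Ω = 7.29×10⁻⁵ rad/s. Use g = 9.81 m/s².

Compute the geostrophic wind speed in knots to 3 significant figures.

22.2 knots

Coriolis parameter at 74°N:
f = 2Ω sin φ = 2 × 7.29×10⁻⁵ × sin 74° = 1.40×10⁻⁴ s⁻¹
Height gradient: |∂Z/∂n| = 120 m / 736000 m = 1.63×10⁻⁴
On a pressure surface, geostrophic balance gives V_g = (g/f)|∂Z/∂n|:
V_g = 9.81 × 1.63×10⁻⁴ / 1.40×10⁻⁴ = 11.4 m/s
Converting: 11.4 m/s × 1.944 = 22.2 knots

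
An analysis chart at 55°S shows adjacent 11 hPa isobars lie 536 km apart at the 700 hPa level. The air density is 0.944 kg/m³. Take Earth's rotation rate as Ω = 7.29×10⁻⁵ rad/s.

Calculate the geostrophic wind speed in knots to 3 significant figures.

Coriolis parameter at 55°S:
f = 2Ω sin φ = 2 × 7.29×10⁻⁵ × sin 55° = 1.19×10⁻⁴ s⁻¹
Pressure gradient: |∂P/∂n| = 1100 Pa / 536000 m = 2.05×10⁻³ Pa/m
Geostrophic balance (pressure-gradient force = Coriolis force):
V_g = (1/(fρ)) |∂P/∂n| = 2.05×10⁻³ / (1.19×10⁻⁴ × 0.944) = 18.2 m/s
Converting: 18.2 m/s × 1.944 = 35.4 knots

35.4 knots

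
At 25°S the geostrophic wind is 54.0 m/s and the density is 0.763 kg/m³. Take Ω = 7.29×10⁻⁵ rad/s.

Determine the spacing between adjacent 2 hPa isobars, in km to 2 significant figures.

Coriolis parameter at 25°S:
f = 2Ω sin φ = 2 × 7.29×10⁻⁵ × sin 25° = 6.16×10⁻⁵ s⁻¹
Geostrophic balance rearranged: |∂P/∂n| = f ρ V_g
|∂P/∂n| = 6.16×10⁻⁵ × 0.763 × 54.0 = 2.54×10⁻³ Pa/m
Isobar spacing: Δn = ΔP/|∂P/∂n| = 200 Pa / 2.54×10⁻³ Pa/m = 78778 m ≈ 79 km

79 km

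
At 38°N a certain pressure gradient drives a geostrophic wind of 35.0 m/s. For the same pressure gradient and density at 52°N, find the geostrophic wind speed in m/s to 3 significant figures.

27.3 m/s

With the same pressure gradient and density, V_g ∝ 1/f ∝ 1/sin φ.
V₂ = V₁ · sin φ₁ / sin φ₂ = 35.0 × sin 38° / sin 52°
V₂ = 35.0 × 0.6157/0.7880 = 27.3 m/s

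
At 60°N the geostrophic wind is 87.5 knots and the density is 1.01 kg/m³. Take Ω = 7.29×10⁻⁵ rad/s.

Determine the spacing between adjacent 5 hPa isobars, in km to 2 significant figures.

Coriolis parameter at 60°N:
f = 2Ω sin φ = 2 × 7.29×10⁻⁵ × sin 60° = 1.26×10⁻⁴ s⁻¹
Wind speed in SI: 87.5 knots = 45.0 m/s
Geostrophic balance rearranged: |∂P/∂n| = f ρ V_g
|∂P/∂n| = 1.26×10⁻⁴ × 1.01 × 45.0 = 5.74×10⁻³ Pa/m
Isobar spacing: Δn = ΔP/|∂P/∂n| = 500 Pa / 5.74×10⁻³ Pa/m = 87099 m ≈ 87 km

87 km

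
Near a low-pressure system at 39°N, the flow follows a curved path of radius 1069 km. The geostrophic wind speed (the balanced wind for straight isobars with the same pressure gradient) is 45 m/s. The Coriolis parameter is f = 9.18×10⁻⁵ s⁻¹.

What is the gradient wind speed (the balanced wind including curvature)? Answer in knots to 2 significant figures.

65 knots

Around a low, centrifugal force acts outward with Coriolis, so pressure-gradient force balances both:
(1/ρ)|∂P/∂n| = fV + V²/R  →  V² + fR·V − fR·V_g = 0
With fR = 9.18×10⁻⁵ × 1069×10³ m = 98.1 m/s:
V = [−fR + √((fR)² + 4 fR V_g)]/2 = [−98.1 + √(98.1² + 4×98.1×45)]/2 = 33.5 m/s
Subgeostrophic (V < V_g = 45 m/s), as expected around a low.
Converting: 33.5 m/s × 1.944 = 65 knots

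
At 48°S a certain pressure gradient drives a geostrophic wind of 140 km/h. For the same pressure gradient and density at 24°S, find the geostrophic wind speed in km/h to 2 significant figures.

260 km/h

With the same pressure gradient and density, V_g ∝ 1/f ∝ 1/sin φ.
V₂ = V₁ · sin φ₁ / sin φ₂ = 140 × sin 48° / sin 24°
V₂ = 140 × 0.7431/0.4067 = 260 km/h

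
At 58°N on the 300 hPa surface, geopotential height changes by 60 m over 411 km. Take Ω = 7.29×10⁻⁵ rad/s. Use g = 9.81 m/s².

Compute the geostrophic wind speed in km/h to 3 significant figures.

Coriolis parameter at 58°N:
f = 2Ω sin φ = 2 × 7.29×10⁻⁵ × sin 58° = 1.24×10⁻⁴ s⁻¹
Height gradient: |∂Z/∂n| = 60 m / 411000 m = 1.46×10⁻⁴
On a pressure surface, geostrophic balance gives V_g = (g/f)|∂Z/∂n|:
V_g = 9.81 × 1.46×10⁻⁴ / 1.24×10⁻⁴ = 11.6 m/s
Converting: 11.6 m/s × 3.6 = 41.7 km/h

41.7 km/h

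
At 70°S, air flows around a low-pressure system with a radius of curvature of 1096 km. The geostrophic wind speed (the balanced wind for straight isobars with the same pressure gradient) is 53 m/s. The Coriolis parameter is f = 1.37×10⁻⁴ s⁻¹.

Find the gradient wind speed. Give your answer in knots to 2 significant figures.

Around a low, centrifugal force acts outward with Coriolis, so pressure-gradient force balances both:
(1/ρ)|∂P/∂n| = fV + V²/R  →  V² + fR·V − fR·V_g = 0
With fR = 1.37×10⁻⁴ × 1096×10³ m = 150 m/s:
V = [−fR + √((fR)² + 4 fR V_g)]/2 = [−150 + √(150² + 4×150×53)]/2 = 41.5 m/s
Subgeostrophic (V < V_g = 53 m/s), as expected around a low.
Converting: 41.5 m/s × 1.944 = 81 knots

81 knots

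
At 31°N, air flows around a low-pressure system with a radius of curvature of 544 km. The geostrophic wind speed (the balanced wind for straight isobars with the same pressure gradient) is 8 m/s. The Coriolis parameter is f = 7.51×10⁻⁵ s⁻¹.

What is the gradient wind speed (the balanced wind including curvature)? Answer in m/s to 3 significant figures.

6.85 m/s

Around a low, centrifugal force acts outward with Coriolis, so pressure-gradient force balances both:
(1/ρ)|∂P/∂n| = fV + V²/R  →  V² + fR·V − fR·V_g = 0
With fR = 7.51×10⁻⁵ × 544×10³ m = 40.9 m/s:
V = [−fR + √((fR)² + 4 fR V_g)]/2 = [−40.9 + √(40.9² + 4×40.9×8)]/2 = 6.85 m/s
Subgeostrophic (V < V_g = 8 m/s), as expected around a low.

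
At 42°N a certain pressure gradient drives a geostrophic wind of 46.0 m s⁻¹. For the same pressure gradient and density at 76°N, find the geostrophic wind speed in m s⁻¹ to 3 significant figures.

With the same pressure gradient and density, V_g ∝ 1/f ∝ 1/sin φ.
V₂ = V₁ · sin φ₁ / sin φ₂ = 46.0 × sin 42° / sin 76°
V₂ = 46.0 × 0.6691/0.9703 = 31.7 m s⁻¹

31.7 m s⁻¹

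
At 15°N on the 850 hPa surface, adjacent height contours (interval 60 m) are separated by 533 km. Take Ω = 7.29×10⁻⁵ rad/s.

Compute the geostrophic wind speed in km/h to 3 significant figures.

Coriolis parameter at 15°N:
f = 2Ω sin φ = 2 × 7.29×10⁻⁵ × sin 15° = 3.77×10⁻⁵ s⁻¹
Height gradient: |∂Z/∂n| = 60 m / 533000 m = 1.13×10⁻⁴
On a pressure surface, geostrophic balance gives V_g = (g/f)|∂Z/∂n|:
V_g = 9.81 × 1.13×10⁻⁴ / 3.77×10⁻⁵ = 29.3 m/s
Converting: 29.3 m/s × 3.6 = 105 km/h

105 km/h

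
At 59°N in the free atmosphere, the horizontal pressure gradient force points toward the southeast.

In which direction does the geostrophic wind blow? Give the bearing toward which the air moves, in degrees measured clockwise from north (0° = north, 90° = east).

225°

The pressure-gradient force points toward the southeast (bearing 135°).
Geostrophic balance: in the Northern Hemisphere the Coriolis force deflects motion to the right, so the geostrophic wind blows 90° to the right of the pressure-gradient force (low pressure on the left).
Rotating 135° by 90° clockwise gives 225° — the wind blows toward the southwest.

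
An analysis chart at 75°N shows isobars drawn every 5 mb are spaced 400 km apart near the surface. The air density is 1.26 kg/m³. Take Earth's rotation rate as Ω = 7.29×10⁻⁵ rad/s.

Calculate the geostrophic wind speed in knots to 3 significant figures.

13.7 knots

Coriolis parameter at 75°N:
f = 2Ω sin φ = 2 × 7.29×10⁻⁵ × sin 75° = 1.41×10⁻⁴ s⁻¹
Pressure gradient: |∂P/∂n| = 500 Pa / 400000 m = 1.25×10⁻³ Pa/m
Geostrophic balance (pressure-gradient force = Coriolis force):
V_g = (1/(fρ)) |∂P/∂n| = 1.25×10⁻³ / (1.41×10⁻⁴ × 1.26) = 7.04 m/s
Converting: 7.04 m/s × 1.944 = 13.7 knots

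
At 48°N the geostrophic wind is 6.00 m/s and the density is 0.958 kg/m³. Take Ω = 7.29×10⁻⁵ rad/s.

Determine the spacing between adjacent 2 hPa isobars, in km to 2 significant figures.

320 km

Coriolis parameter at 48°N:
f = 2Ω sin φ = 2 × 7.29×10⁻⁵ × sin 48° = 1.08×10⁻⁴ s⁻¹
Geostrophic balance rearranged: |∂P/∂n| = f ρ V_g
|∂P/∂n| = 1.08×10⁻⁴ × 0.958 × 6.00 = 6.23×10⁻⁴ Pa/m
Isobar spacing: Δn = ΔP/|∂P/∂n| = 200 Pa / 6.23×10⁻⁴ Pa/m = 321131 m ≈ 320 km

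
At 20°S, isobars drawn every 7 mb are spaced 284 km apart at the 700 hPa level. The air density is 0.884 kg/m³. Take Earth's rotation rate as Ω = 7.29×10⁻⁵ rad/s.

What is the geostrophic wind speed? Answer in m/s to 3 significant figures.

Coriolis parameter at 20°S:
f = 2Ω sin φ = 2 × 7.29×10⁻⁵ × sin 20° = 4.99×10⁻⁵ s⁻¹
Pressure gradient: |∂P/∂n| = 700 Pa / 284000 m = 2.46×10⁻³ Pa/m
Geostrophic balance (pressure-gradient force = Coriolis force):
V_g = (1/(fρ)) |∂P/∂n| = 2.46×10⁻³ / (4.99×10⁻⁵ × 0.884) = 55.9 m/s

55.9 m/s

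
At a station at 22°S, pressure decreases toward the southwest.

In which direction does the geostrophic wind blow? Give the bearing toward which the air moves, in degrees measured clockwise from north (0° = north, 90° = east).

135°

The pressure-gradient force points toward the southwest (bearing 225°).
Geostrophic balance: in the Southern Hemisphere the Coriolis force deflects motion to the left, so the geostrophic wind blows 90° to the left of the pressure-gradient force (low pressure on the right).
Rotating 225° by 90° counterclockwise gives 135° — the wind blows toward the southeast.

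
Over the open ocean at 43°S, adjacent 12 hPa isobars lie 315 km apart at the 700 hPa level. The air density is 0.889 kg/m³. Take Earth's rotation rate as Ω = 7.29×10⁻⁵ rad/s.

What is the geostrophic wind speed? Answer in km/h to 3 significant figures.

155 km/h

Coriolis parameter at 43°S:
f = 2Ω sin φ = 2 × 7.29×10⁻⁵ × sin 43° = 9.94×10⁻⁵ s⁻¹
Pressure gradient: |∂P/∂n| = 1200 Pa / 315000 m = 3.81×10⁻³ Pa/m
Geostrophic balance (pressure-gradient force = Coriolis force):
V_g = (1/(fρ)) |∂P/∂n| = 3.81×10⁻³ / (9.94×10⁻⁵ × 0.889) = 43.1 m/s
Converting: 43.1 m/s × 3.6 = 155 km/h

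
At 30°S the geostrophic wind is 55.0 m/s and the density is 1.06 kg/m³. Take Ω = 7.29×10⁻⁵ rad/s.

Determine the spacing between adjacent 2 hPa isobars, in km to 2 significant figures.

47 km

Coriolis parameter at 30°S:
f = 2Ω sin φ = 2 × 7.29×10⁻⁵ × sin 30° = 7.29×10⁻⁵ s⁻¹
Geostrophic balance rearranged: |∂P/∂n| = f ρ V_g
|∂P/∂n| = 7.29×10⁻⁵ × 1.06 × 55.0 = 4.25×10⁻³ Pa/m
Isobar spacing: Δn = ΔP/|∂P/∂n| = 200 Pa / 4.25×10⁻³ Pa/m = 47058 m ≈ 47 km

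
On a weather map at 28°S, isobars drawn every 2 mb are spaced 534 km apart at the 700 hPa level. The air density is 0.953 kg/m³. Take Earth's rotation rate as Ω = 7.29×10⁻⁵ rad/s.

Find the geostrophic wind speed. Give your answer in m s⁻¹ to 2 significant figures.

Coriolis parameter at 28°S:
f = 2Ω sin φ = 2 × 7.29×10⁻⁵ × sin 28° = 6.84×10⁻⁵ s⁻¹
Pressure gradient: |∂P/∂n| = 200 Pa / 534000 m = 3.75×10⁻⁴ Pa/m
Geostrophic balance (pressure-gradient force = Coriolis force):
V_g = (1/(fρ)) |∂P/∂n| = 3.75×10⁻⁴ / (6.84×10⁻⁵ × 0.953) = 5.74 m/s

5.7 m s⁻¹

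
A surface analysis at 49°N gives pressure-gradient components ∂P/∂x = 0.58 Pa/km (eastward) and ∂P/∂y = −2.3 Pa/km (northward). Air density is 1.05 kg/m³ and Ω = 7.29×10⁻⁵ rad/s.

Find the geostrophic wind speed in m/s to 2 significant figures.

Coriolis parameter at 49°N:
f = 2Ω sin φ = 2 × 7.29×10⁻⁵ × sin 49° = 1.10×10⁻⁴ s⁻¹
Component geostrophic relations (x east, y north):
u_g = −(1/(fρ)) ∂P/∂y,  v_g = (1/(fρ)) ∂P/∂x
u_g = −(−2.3×10⁻³)/(1.10×10⁻⁴ × 1.05) = 19.9 m/s;  v_g = (0.58×10⁻³)/(1.10×10⁻⁴ × 1.05) = 5.02 m/s
|V_g| = √(u_g² + v_g²) = 20.5 m/s

21 m/s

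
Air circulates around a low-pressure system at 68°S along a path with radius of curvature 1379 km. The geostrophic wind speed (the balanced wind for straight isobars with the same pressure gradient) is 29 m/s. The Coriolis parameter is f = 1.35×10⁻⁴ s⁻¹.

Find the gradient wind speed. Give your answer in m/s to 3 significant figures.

Around a low, centrifugal force acts outward with Coriolis, so pressure-gradient force balances both:
(1/ρ)|∂P/∂n| = fV + V²/R  →  V² + fR·V − fR·V_g = 0
With fR = 1.35×10⁻⁴ × 1379×10³ m = 186 m/s:
V = [−fR + √((fR)² + 4 fR V_g)]/2 = [−186 + √(186² + 4×186×29)]/2 = 25.5 m/s
Subgeostrophic (V < V_g = 29 m/s), as expected around a low.

25.5 m/s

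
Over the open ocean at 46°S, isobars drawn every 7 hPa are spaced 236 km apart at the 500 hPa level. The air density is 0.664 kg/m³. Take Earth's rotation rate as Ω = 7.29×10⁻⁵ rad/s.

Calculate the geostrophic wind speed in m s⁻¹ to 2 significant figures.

43 m s⁻¹

Coriolis parameter at 46°S:
f = 2Ω sin φ = 2 × 7.29×10⁻⁵ × sin 46° = 1.05×10⁻⁴ s⁻¹
Pressure gradient: |∂P/∂n| = 700 Pa / 236000 m = 2.97×10⁻³ Pa/m
Geostrophic balance (pressure-gradient force = Coriolis force):
V_g = (1/(fρ)) |∂P/∂n| = 2.97×10⁻³ / (1.05×10⁻⁴ × 0.664) = 42.6 m/s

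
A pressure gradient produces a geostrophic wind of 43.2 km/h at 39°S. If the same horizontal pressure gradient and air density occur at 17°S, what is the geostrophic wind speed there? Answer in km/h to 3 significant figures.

93.0 km/h

With the same pressure gradient and density, V_g ∝ 1/f ∝ 1/sin φ.
V₂ = V₁ · sin φ₁ / sin φ₂ = 43.2 × sin 39° / sin 17°
V₂ = 43.2 × 0.6293/0.2924 = 93.0 km/h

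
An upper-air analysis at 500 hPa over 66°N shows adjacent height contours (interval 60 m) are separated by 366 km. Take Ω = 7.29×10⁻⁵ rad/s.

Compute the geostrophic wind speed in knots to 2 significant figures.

Coriolis parameter at 66°N:
f = 2Ω sin φ = 2 × 7.29×10⁻⁵ × sin 66° = 1.33×10⁻⁴ s⁻¹
Height gradient: |∂Z/∂n| = 60 m / 366000 m = 1.64×10⁻⁴
On a pressure surface, geostrophic balance gives V_g = (g/f)|∂Z/∂n|:
V_g = 9.81 × 1.64×10⁻⁴ / 1.33×10⁻⁴ = 12.1 m/s
Converting: 12.1 m/s × 1.944 = 23 knots

23 knots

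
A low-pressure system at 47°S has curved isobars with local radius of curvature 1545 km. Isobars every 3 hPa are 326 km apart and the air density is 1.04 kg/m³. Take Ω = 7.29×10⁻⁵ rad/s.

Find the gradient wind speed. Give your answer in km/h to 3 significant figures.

Coriolis parameter at 47°S:
f = 2Ω sin φ = 2 × 7.29×10⁻⁵ × sin 47° = 1.07×10⁻⁴ s⁻¹
Pressure gradient: |∂P/∂n| = 300 Pa / 326000 m = 9.20×10⁻⁴ Pa/m
Geostrophic speed: V_g = |∂P/∂n|/(fρ) = 9.20×10⁻⁴/(1.07×10⁻⁴ × 1.04) = 8.30 m/s
Around a low, centrifugal force acts outward with Coriolis, so pressure-gradient force balances both:
(1/ρ)|∂P/∂n| = fV + V²/R  →  V² + fR·V − fR·V_g = 0
With fR = 1.07×10⁻⁴ × 1545×10³ m = 165 m/s:
V = [−fR + √((fR)² + 4 fR V_g)]/2 = [−165 + √(165² + 4×165×8.3)]/2 = 7.92 m/s
Subgeostrophic (V < V_g = 8.3 m/s), as expected around a low.
Converting: 7.92 m/s × 3.6 = 28.5 km/h

28.5 km/h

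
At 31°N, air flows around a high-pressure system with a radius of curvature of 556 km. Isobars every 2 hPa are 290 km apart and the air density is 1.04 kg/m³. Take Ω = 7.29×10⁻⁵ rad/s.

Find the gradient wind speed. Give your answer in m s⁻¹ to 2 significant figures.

Coriolis parameter at 31°N:
f = 2Ω sin φ = 2 × 7.29×10⁻⁵ × sin 31° = 7.51×10⁻⁵ s⁻¹
Pressure gradient: |∂P/∂n| = 200 Pa / 290000 m = 6.90×10⁻⁴ Pa/m
Geostrophic speed: V_g = |∂P/∂n|/(fρ) = 6.90×10⁻⁴/(7.51×10⁻⁵ × 1.04) = 8.83 m/s
Around a high, pressure-gradient force acts outward with centrifugal, so Coriolis balances both:
fV = (1/ρ)|∂P/∂n| + V²/R  →  V² − fR·V + fR·V_g = 0
With fR = 7.51×10⁻⁵ × 556×10³ m = 41.8 m/s:
V = [fR − √((fR)² − 4 fR V_g)]/2 = [41.8 − √(41.8² − 4×41.8×8.83)]/2 = 12.7 m/s
Supergeostrophic (V > V_g = 8.83 m/s), as expected around a high.

13 m s⁻¹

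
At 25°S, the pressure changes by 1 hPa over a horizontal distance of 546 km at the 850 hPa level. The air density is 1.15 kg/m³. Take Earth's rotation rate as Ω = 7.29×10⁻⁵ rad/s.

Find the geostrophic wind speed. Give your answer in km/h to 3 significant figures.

Coriolis parameter at 25°S:
f = 2Ω sin φ = 2 × 7.29×10⁻⁵ × sin 25° = 6.16×10⁻⁵ s⁻¹
Pressure gradient: |∂P/∂n| = 100 Pa / 546000 m = 1.83×10⁻⁴ Pa/m
Geostrophic balance (pressure-gradient force = Coriolis force):
V_g = (1/(fρ)) |∂P/∂n| = 1.83×10⁻⁴ / (6.16×10⁻⁵ × 1.15) = 2.58 m/s
Converting: 2.58 m/s × 3.6 = 9.30 km/h

9.30 km/h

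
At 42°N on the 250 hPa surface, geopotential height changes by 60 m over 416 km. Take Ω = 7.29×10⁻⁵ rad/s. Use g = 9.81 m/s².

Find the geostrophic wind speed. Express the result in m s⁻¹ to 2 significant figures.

Coriolis parameter at 42°N:
f = 2Ω sin φ = 2 × 7.29×10⁻⁵ × sin 42° = 9.76×10⁻⁵ s⁻¹
Height gradient: |∂Z/∂n| = 60 m / 416000 m = 1.44×10⁻⁴
On a pressure surface, geostrophic balance gives V_g = (g/f)|∂Z/∂n|:
V_g = 9.81 × 1.44×10⁻⁴ / 9.76×10⁻⁵ = 14.5 m/s

15 m s⁻¹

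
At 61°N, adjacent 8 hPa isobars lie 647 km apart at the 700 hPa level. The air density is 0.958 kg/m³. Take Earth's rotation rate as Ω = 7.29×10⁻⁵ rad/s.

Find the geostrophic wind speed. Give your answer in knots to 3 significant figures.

19.7 knots

Coriolis parameter at 61°N:
f = 2Ω sin φ = 2 × 7.29×10⁻⁵ × sin 61° = 1.28×10⁻⁴ s⁻¹
Pressure gradient: |∂P/∂n| = 800 Pa / 647000 m = 1.24×10⁻³ Pa/m
Geostrophic balance (pressure-gradient force = Coriolis force):
V_g = (1/(fρ)) |∂P/∂n| = 1.24×10⁻³ / (1.28×10⁻⁴ × 0.958) = 10.1 m/s
Converting: 10.1 m/s × 1.944 = 19.7 knots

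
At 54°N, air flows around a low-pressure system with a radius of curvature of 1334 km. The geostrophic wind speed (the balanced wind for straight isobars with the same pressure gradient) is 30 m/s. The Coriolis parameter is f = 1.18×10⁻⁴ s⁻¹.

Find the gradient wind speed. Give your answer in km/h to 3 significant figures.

Around a low, centrifugal force acts outward with Coriolis, so pressure-gradient force balances both:
(1/ρ)|∂P/∂n| = fV + V²/R  →  V² + fR·V − fR·V_g = 0
With fR = 1.18×10⁻⁴ × 1334×10³ m = 157 m/s:
V = [−fR + √((fR)² + 4 fR V_g)]/2 = [−157 + √(157² + 4×157×30)]/2 = 25.8 m/s
Subgeostrophic (V < V_g = 30 m/s), as expected around a low.
Converting: 25.8 m/s × 3.6 = 92.8 km/h

92.8 km/h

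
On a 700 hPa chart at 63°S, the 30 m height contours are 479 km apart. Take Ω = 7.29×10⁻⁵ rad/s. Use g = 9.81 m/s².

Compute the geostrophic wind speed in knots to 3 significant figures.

9.19 knots

Coriolis parameter at 63°S:
f = 2Ω sin φ = 2 × 7.29×10⁻⁵ × sin 63° = 1.30×10⁻⁴ s⁻¹
Height gradient: |∂Z/∂n| = 30 m / 479000 m = 6.26×10⁻⁵
On a pressure surface, geostrophic balance gives V_g = (g/f)|∂Z/∂n|:
V_g = 9.81 × 6.26×10⁻⁵ / 1.30×10⁻⁴ = 4.73 m/s
Converting: 4.73 m/s × 1.944 = 9.19 knots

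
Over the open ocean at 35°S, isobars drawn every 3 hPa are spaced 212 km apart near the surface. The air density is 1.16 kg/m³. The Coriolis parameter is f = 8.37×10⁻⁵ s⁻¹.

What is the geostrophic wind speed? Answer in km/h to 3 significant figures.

52.5 km/h

Pressure gradient: |∂P/∂n| = 300 Pa / 212000 m = 1.42×10⁻³ Pa/m
Geostrophic balance (pressure-gradient force = Coriolis force):
V_g = (1/(fρ)) |∂P/∂n| = 1.42×10⁻³ / (8.37×10⁻⁵ × 1.16) = 14.6 m/s
Converting: 14.6 m/s × 3.6 = 52.5 km/h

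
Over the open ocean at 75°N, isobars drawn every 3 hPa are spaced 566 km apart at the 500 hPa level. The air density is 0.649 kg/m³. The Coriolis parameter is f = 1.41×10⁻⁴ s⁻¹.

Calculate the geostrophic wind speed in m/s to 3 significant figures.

5.79 m/s

Pressure gradient: |∂P/∂n| = 300 Pa / 566000 m = 5.30×10⁻⁴ Pa/m
Geostrophic balance (pressure-gradient force = Coriolis force):
V_g = (1/(fρ)) |∂P/∂n| = 5.30×10⁻⁴ / (1.41×10⁻⁴ × 0.649) = 5.79 m/s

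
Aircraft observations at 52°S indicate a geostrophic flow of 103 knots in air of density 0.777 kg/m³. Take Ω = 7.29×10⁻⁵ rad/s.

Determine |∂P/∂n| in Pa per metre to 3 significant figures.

Coriolis parameter at 52°S:
f = 2Ω sin φ = 2 × 7.29×10⁻⁵ × sin 52° = 1.15×10⁻⁴ s⁻¹
Wind speed in SI: 103 knots = 53.0 m/s
Geostrophic balance rearranged: |∂P/∂n| = f ρ V_g
|∂P/∂n| = 1.15×10⁻⁴ × 0.777 × 53.0 = 4.73×10⁻³ Pa/m

4.73×10⁻³ Pa/m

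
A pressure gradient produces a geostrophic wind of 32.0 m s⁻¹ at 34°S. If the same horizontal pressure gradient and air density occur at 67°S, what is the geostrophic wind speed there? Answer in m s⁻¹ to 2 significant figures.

19 m s⁻¹

With the same pressure gradient and density, V_g ∝ 1/f ∝ 1/sin φ.
V₂ = V₁ · sin φ₁ / sin φ₂ = 32.0 × sin 34° / sin 67°
V₂ = 32.0 × 0.5592/0.9205 = 19 m s⁻¹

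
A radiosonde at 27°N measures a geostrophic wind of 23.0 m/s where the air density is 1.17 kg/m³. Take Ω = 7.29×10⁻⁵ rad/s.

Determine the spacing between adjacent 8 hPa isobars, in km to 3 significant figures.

Coriolis parameter at 27°N:
f = 2Ω sin φ = 2 × 7.29×10⁻⁵ × sin 27° = 6.62×10⁻⁵ s⁻¹
Geostrophic balance rearranged: |∂P/∂n| = f ρ V_g
|∂P/∂n| = 6.62×10⁻⁵ × 1.17 × 23.0 = 1.78×10⁻³ Pa/m
Isobar spacing: Δn = ΔP/|∂P/∂n| = 800 Pa / 1.78×10⁻³ Pa/m = 449130 m ≈ 449 km

449 km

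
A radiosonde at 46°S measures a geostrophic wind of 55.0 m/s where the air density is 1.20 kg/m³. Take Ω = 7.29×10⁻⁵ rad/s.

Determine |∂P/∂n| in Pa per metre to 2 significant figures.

6.9×10⁻³ Pa/m

Coriolis parameter at 46°S:
f = 2Ω sin φ = 2 × 7.29×10⁻⁵ × sin 46° = 1.05×10⁻⁴ s⁻¹
Geostrophic balance rearranged: |∂P/∂n| = f ρ V_g
|∂P/∂n| = 1.05×10⁻⁴ × 1.20 × 55.0 = 6.92×10⁻³ Pa/m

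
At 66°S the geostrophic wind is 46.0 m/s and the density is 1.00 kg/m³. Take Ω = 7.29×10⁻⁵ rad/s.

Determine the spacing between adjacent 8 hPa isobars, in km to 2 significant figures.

Coriolis parameter at 66°S:
f = 2Ω sin φ = 2 × 7.29×10⁻⁵ × sin 66° = 1.33×10⁻⁴ s⁻¹
Geostrophic balance rearranged: |∂P/∂n| = f ρ V_g
|∂P/∂n| = 1.33×10⁻⁴ × 1.00 × 46.0 = 6.13×10⁻³ Pa/m
Isobar spacing: Δn = ΔP/|∂P/∂n| = 800 Pa / 6.13×10⁻³ Pa/m = 130570 m ≈ 130 km

130 km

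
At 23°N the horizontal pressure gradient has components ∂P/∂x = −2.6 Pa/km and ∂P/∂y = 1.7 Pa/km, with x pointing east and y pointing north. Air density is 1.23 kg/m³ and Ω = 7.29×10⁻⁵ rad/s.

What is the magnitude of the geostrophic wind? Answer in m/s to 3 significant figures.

Coriolis parameter at 23°N:
f = 2Ω sin φ = 2 × 7.29×10⁻⁵ × sin 23° = 5.70×10⁻⁵ s⁻¹
Component geostrophic relations (x east, y north):
u_g = −(1/(fρ)) ∂P/∂y,  v_g = (1/(fρ)) ∂P/∂x
u_g = −(1.7×10⁻³)/(5.70×10⁻⁵ × 1.23) = −24.3 m/s;  v_g = (−2.6×10⁻³)/(5.70×10⁻⁵ × 1.23) = −37.1 m/s
|V_g| = √(u_g² + v_g²) = 44.3 m/s

44.3 m/s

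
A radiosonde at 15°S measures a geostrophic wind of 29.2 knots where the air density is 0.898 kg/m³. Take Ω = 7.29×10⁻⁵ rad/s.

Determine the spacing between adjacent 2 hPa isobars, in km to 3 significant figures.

Coriolis parameter at 15°S:
f = 2Ω sin φ = 2 × 7.29×10⁻⁵ × sin 15° = 3.77×10⁻⁵ s⁻¹
Wind speed in SI: 29.2 knots = 15.0 m/s
Geostrophic balance rearranged: |∂P/∂n| = f ρ V_g
|∂P/∂n| = 3.77×10⁻⁵ × 0.898 × 15.0 = 5.09×10⁻⁴ Pa/m
Isobar spacing: Δn = ΔP/|∂P/∂n| = 200 Pa / 5.09×10⁻⁴ Pa/m = 392897 m ≈ 393 km

393 km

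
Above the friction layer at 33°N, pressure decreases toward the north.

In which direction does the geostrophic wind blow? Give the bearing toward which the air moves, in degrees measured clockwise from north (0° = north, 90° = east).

The pressure-gradient force points toward the north (bearing 000°).
Geostrophic balance: in the Northern Hemisphere the Coriolis force deflects motion to the right, so the geostrophic wind blows 90° to the right of the pressure-gradient force (low pressure on the left).
Rotating 000° by 90° clockwise gives 090° — the wind blows toward the east.

090°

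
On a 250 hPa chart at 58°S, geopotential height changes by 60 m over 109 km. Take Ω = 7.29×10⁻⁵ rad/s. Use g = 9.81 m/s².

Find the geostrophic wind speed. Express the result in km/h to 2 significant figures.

Coriolis parameter at 58°S:
f = 2Ω sin φ = 2 × 7.29×10⁻⁵ × sin 58° = 1.24×10⁻⁴ s⁻¹
Height gradient: |∂Z/∂n| = 60 m / 109000 m = 5.50×10⁻⁴
On a pressure surface, geostrophic balance gives V_g = (g/f)|∂Z/∂n|:
V_g = 9.81 × 5.50×10⁻⁴ / 1.24×10⁻⁴ = 43.7 m/s
Converting: 43.7 m/s × 3.6 = 160 km/h

160 km/h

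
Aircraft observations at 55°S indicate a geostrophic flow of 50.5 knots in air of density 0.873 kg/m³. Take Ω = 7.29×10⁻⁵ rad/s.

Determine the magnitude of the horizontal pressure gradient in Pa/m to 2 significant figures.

Coriolis parameter at 55°S:
f = 2Ω sin φ = 2 × 7.29×10⁻⁵ × sin 55° = 1.19×10⁻⁴ s⁻¹
Wind speed in SI: 50.5 knots = 26.0 m/s
Geostrophic balance rearranged: |∂P/∂n| = f ρ V_g
|∂P/∂n| = 1.19×10⁻⁴ × 0.873 × 26.0 = 2.71×10⁻³ Pa/m

2.7×10⁻³ Pa/m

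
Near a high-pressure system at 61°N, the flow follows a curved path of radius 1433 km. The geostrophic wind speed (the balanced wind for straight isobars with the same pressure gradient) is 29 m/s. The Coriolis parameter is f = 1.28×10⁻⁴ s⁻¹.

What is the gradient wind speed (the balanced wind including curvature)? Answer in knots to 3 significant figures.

70.2 knots

Around a high, pressure-gradient force acts outward with centrifugal, so Coriolis balances both:
fV = (1/ρ)|∂P/∂n| + V²/R  →  V² − fR·V + fR·V_g = 0
With fR = 1.28×10⁻⁴ × 1433×10³ m = 183 m/s:
V = [fR − √((fR)² − 4 fR V_g)]/2 = [183 − √(183² − 4×183×29)]/2 = 36.1 m/s
Supergeostrophic (V > V_g = 29 m/s), as expected around a high.
Converting: 36.1 m/s × 1.944 = 70.2 knots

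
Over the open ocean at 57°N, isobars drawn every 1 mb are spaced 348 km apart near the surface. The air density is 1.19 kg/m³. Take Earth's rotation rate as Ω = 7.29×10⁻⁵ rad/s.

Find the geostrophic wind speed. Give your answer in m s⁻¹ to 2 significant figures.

Coriolis parameter at 57°N:
f = 2Ω sin φ = 2 × 7.29×10⁻⁵ × sin 57° = 1.22×10⁻⁴ s⁻¹
Pressure gradient: |∂P/∂n| = 100 Pa / 348000 m = 2.87×10⁻⁴ Pa/m
Geostrophic balance (pressure-gradient force = Coriolis force):
V_g = (1/(fρ)) |∂P/∂n| = 2.87×10⁻⁴ / (1.22×10⁻⁴ × 1.19) = 1.97 m/s

2.0 m s⁻¹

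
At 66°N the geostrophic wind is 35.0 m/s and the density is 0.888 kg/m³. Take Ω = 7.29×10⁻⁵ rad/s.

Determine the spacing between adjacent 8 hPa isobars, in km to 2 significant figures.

Coriolis parameter at 66°N:
f = 2Ω sin φ = 2 × 7.29×10⁻⁵ × sin 66° = 1.33×10⁻⁴ s⁻¹
Geostrophic balance rearranged: |∂P/∂n| = f ρ V_g
|∂P/∂n| = 1.33×10⁻⁴ × 0.888 × 35.0 = 4.14×10⁻³ Pa/m
Isobar spacing: Δn = ΔP/|∂P/∂n| = 800 Pa / 4.14×10⁻³ Pa/m = 193251 m ≈ 190 km

190 km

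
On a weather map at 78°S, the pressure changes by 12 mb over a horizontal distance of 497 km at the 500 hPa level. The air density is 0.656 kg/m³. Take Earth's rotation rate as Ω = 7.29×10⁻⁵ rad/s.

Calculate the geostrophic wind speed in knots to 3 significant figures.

Coriolis parameter at 78°S:
f = 2Ω sin φ = 2 × 7.29×10⁻⁵ × sin 78° = 1.43×10⁻⁴ s⁻¹
Pressure gradient: |∂P/∂n| = 1200 Pa / 497000 m = 2.41×10⁻³ Pa/m
Geostrophic balance (pressure-gradient force = Coriolis force):
V_g = (1/(fρ)) |∂P/∂n| = 2.41×10⁻³ / (1.43×10⁻⁴ × 0.656) = 25.8 m/s
Converting: 25.8 m/s × 1.944 = 50.2 knots

50.2 knots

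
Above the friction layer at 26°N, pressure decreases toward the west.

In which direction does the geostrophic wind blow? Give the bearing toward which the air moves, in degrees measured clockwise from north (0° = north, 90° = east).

The pressure-gradient force points toward the west (bearing 270°).
Geostrophic balance: in the Northern Hemisphere the Coriolis force deflects motion to the right, so the geostrophic wind blows 90° to the right of the pressure-gradient force (low pressure on the left).
Rotating 270° by 90° clockwise gives 000° — the wind blows toward the north.

000°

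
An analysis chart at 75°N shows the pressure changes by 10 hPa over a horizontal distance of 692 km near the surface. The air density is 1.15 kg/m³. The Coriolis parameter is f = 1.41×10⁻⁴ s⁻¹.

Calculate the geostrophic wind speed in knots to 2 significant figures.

Pressure gradient: |∂P/∂n| = 1000 Pa / 692000 m = 1.45×10⁻³ Pa/m
Geostrophic balance (pressure-gradient force = Coriolis force):
V_g = (1/(fρ)) |∂P/∂n| = 1.45×10⁻³ / (1.41×10⁻⁴ × 1.15) = 8.91 m/s
Converting: 8.91 m/s × 1.944 = 17 knots

17 knots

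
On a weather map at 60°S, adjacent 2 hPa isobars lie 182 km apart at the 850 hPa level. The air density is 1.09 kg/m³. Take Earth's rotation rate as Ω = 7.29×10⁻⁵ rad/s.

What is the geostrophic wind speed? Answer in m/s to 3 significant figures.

Coriolis parameter at 60°S:
f = 2Ω sin φ = 2 × 7.29×10⁻⁵ × sin 60° = 1.26×10⁻⁴ s⁻¹
Pressure gradient: |∂P/∂n| = 200 Pa / 182000 m = 1.10×10⁻³ Pa/m
Geostrophic balance (pressure-gradient force = Coriolis force):
V_g = (1/(fρ)) |∂P/∂n| = 1.10×10⁻³ / (1.26×10⁻⁴ × 1.09) = 7.98 m/s

7.98 m/s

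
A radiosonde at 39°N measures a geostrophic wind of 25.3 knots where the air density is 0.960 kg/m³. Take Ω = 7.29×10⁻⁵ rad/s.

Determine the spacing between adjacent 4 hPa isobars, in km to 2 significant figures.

350 km

Coriolis parameter at 39°N:
f = 2Ω sin φ = 2 × 7.29×10⁻⁵ × sin 39° = 9.18×10⁻⁵ s⁻¹
Wind speed in SI: 25.3 knots = 13.0 m/s
Geostrophic balance rearranged: |∂P/∂n| = f ρ V_g
|∂P/∂n| = 9.18×10⁻⁵ × 0.960 × 13.0 = 1.15×10⁻³ Pa/m
Isobar spacing: Δn = ΔP/|∂P/∂n| = 400 Pa / 1.15×10⁻³ Pa/m = 348900 m ≈ 350 km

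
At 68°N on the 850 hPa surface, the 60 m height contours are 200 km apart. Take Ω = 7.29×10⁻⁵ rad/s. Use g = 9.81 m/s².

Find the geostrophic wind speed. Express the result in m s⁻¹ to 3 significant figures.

Coriolis parameter at 68°N:
f = 2Ω sin φ = 2 × 7.29×10⁻⁵ × sin 68° = 1.35×10⁻⁴ s⁻¹
Height gradient: |∂Z/∂n| = 60 m / 200000 m = 3.00×10⁻⁴
On a pressure surface, geostrophic balance gives V_g = (g/f)|∂Z/∂n|:
V_g = 9.81 × 3.00×10⁻⁴ / 1.35×10⁻⁴ = 21.8 m/s

21.8 m s⁻¹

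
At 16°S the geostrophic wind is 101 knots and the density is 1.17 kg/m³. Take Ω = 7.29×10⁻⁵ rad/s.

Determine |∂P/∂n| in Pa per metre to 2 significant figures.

Coriolis parameter at 16°S:
f = 2Ω sin φ = 2 × 7.29×10⁻⁵ × sin 16° = 4.02×10⁻⁵ s⁻¹
Wind speed in SI: 101 knots = 52.0 m/s
Geostrophic balance rearranged: |∂P/∂n| = f ρ V_g
|∂P/∂n| = 4.02×10⁻⁵ × 1.17 × 52.0 = 2.44×10⁻³ Pa/m

2.4×10⁻³ Pa/m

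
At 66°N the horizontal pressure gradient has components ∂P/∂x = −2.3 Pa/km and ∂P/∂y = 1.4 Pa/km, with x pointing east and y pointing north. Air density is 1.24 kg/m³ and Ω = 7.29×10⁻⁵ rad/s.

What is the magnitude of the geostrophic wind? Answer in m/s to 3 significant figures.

16.3 m/s

Coriolis parameter at 66°N:
f = 2Ω sin φ = 2 × 7.29×10⁻⁵ × sin 66° = 1.33×10⁻⁴ s⁻¹
Component geostrophic relations (x east, y north):
u_g = −(1/(fρ)) ∂P/∂y,  v_g = (1/(fρ)) ∂P/∂x
u_g = −(1.4×10⁻³)/(1.33×10⁻⁴ × 1.24) = −8.48 m/s;  v_g = (−2.3×10⁻³)/(1.33×10⁻⁴ × 1.24) = −13.9 m/s
|V_g| = √(u_g² + v_g²) = 16.3 m/s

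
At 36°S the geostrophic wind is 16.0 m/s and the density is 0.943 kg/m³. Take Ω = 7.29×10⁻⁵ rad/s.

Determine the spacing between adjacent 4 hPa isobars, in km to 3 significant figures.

309 km

Coriolis parameter at 36°S:
f = 2Ω sin φ = 2 × 7.29×10⁻⁵ × sin 36° = 8.57×10⁻⁵ s⁻¹
Geostrophic balance rearranged: |∂P/∂n| = f ρ V_g
|∂P/∂n| = 8.57×10⁻⁵ × 0.943 × 16.0 = 1.29×10⁻³ Pa/m
Isobar spacing: Δn = ΔP/|∂P/∂n| = 400 Pa / 1.29×10⁻³ Pa/m = 309351 m ≈ 309 km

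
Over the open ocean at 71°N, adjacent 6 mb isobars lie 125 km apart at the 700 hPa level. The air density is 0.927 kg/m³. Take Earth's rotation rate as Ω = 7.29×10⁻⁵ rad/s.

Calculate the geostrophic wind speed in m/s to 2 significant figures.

38 m/s

Coriolis parameter at 71°N:
f = 2Ω sin φ = 2 × 7.29×10⁻⁵ × sin 71° = 1.38×10⁻⁴ s⁻¹
Pressure gradient: |∂P/∂n| = 600 Pa / 125000 m = 4.80×10⁻³ Pa/m
Geostrophic balance (pressure-gradient force = Coriolis force):
V_g = (1/(fρ)) |∂P/∂n| = 4.80×10⁻³ / (1.38×10⁻⁴ × 0.927) = 37.6 m/s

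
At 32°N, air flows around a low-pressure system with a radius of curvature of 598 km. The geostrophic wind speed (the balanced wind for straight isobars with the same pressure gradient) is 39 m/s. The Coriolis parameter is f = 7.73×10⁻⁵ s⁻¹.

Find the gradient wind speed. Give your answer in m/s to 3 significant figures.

Around a low, centrifugal force acts outward with Coriolis, so pressure-gradient force balances both:
(1/ρ)|∂P/∂n| = fV + V²/R  →  V² + fR·V − fR·V_g = 0
With fR = 7.73×10⁻⁵ × 598×10³ m = 46.2 m/s:
V = [−fR + √((fR)² + 4 fR V_g)]/2 = [−46.2 + √(46.2² + 4×46.2×39)]/2 = 25.2 m/s
Subgeostrophic (V < V_g = 39 m/s), as expected around a low.

25.2 m/s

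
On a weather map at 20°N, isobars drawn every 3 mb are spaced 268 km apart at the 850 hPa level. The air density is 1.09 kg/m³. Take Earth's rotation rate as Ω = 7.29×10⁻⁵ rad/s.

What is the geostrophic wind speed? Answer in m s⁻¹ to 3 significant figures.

Coriolis parameter at 20°N:
f = 2Ω sin φ = 2 × 7.29×10⁻⁵ × sin 20° = 4.99×10⁻⁵ s⁻¹
Pressure gradient: |∂P/∂n| = 300 Pa / 268000 m = 1.12×10⁻³ Pa/m
Geostrophic balance (pressure-gradient force = Coriolis force):
V_g = (1/(fρ)) |∂P/∂n| = 1.12×10⁻³ / (4.99×10⁻⁵ × 1.09) = 20.6 m/s

20.6 m s⁻¹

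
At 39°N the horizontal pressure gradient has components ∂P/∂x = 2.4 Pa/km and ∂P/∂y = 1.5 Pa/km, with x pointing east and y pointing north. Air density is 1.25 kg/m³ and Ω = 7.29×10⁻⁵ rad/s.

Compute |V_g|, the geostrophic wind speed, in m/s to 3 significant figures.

Coriolis parameter at 39°N:
f = 2Ω sin φ = 2 × 7.29×10⁻⁵ × sin 39° = 9.18×10⁻⁵ s⁻¹
Component geostrophic relations (x east, y north):
u_g = −(1/(fρ)) ∂P/∂y,  v_g = (1/(fρ)) ∂P/∂x
u_g = −(1.5×10⁻³)/(9.18×10⁻⁵ × 1.25) = −13.1 m/s;  v_g = (2.4×10⁻³)/(9.18×10⁻⁵ × 1.25) = 20.9 m/s
|V_g| = √(u_g² + v_g²) = 24.7 m/s

24.7 m/s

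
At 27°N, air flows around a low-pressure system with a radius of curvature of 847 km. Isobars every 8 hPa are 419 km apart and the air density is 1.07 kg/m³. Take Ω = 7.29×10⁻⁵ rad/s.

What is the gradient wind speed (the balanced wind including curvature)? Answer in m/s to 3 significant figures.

19.9 m/s

Coriolis parameter at 27°N:
f = 2Ω sin φ = 2 × 7.29×10⁻⁵ × sin 27° = 6.62×10⁻⁵ s⁻¹
Pressure gradient: |∂P/∂n| = 800 Pa / 419000 m = 1.91×10⁻³ Pa/m
Geostrophic speed: V_g = |∂P/∂n|/(fρ) = 1.91×10⁻³/(6.62×10⁻⁵ × 1.07) = 27.0 m/s
Around a low, centrifugal force acts outward with Coriolis, so pressure-gradient force balances both:
(1/ρ)|∂P/∂n| = fV + V²/R  →  V² + fR·V − fR·V_g = 0
With fR = 6.62×10⁻⁵ × 847×10³ m = 56.1 m/s:
V = [−fR + √((fR)² + 4 fR V_g)]/2 = [−56.1 + √(56.1² + 4×56.1×27)]/2 = 19.9 m/s
Subgeostrophic (V < V_g = 27 m/s), as expected around a low.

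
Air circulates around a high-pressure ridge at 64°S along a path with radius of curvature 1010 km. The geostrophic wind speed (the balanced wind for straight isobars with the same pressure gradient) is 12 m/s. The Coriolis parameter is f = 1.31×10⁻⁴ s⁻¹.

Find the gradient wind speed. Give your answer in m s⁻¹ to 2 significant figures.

13 m s⁻¹

Around a high, pressure-gradient force acts outward with centrifugal, so Coriolis balances both:
fV = (1/ρ)|∂P/∂n| + V²/R  →  V² − fR·V + fR·V_g = 0
With fR = 1.31×10⁻⁴ × 1010×10³ m = 132 m/s:
V = [fR − √((fR)² − 4 fR V_g)]/2 = [132 − √(132² − 4×132×12)]/2 = 13.3 m/s
Supergeostrophic (V > V_g = 12 m/s), as expected around a high.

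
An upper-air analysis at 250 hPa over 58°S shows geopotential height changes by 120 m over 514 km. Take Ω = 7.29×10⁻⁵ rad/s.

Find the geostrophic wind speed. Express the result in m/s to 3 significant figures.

Coriolis parameter at 58°S:
f = 2Ω sin φ = 2 × 7.29×10⁻⁵ × sin 58° = 1.24×10⁻⁴ s⁻¹
Height gradient: |∂Z/∂n| = 120 m / 514000 m = 2.33×10⁻⁴
On a pressure surface, geostrophic balance gives V_g = (g/f)|∂Z/∂n|:
V_g = 9.81 × 2.33×10⁻⁴ / 1.24×10⁻⁴ = 18.5 m/s

18.5 m/s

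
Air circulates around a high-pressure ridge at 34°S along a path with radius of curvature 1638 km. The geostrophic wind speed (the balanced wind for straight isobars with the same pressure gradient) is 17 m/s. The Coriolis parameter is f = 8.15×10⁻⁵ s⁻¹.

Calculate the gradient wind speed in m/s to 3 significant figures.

20.0 m/s

Around a high, pressure-gradient force acts outward with centrifugal, so Coriolis balances both:
fV = (1/ρ)|∂P/∂n| + V²/R  →  V² − fR·V + fR·V_g = 0
With fR = 8.15×10⁻⁵ × 1638×10³ m = 133 m/s:
V = [fR − √((fR)² − 4 fR V_g)]/2 = [133 − √(133² − 4×133×17)]/2 = 20 m/s
Supergeostrophic (V > V_g = 17 m/s), as expected around a high.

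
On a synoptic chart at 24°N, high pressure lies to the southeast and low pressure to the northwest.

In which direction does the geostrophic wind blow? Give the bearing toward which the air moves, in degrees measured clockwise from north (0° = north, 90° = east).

The pressure-gradient force points toward the northwest (bearing 315°).
Geostrophic balance: in the Northern Hemisphere the Coriolis force deflects motion to the right, so the geostrophic wind blows 90° to the right of the pressure-gradient force (low pressure on the left).
Rotating 315° by 90° clockwise gives 045° — the wind blows toward the northeast.

045°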